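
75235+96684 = 171919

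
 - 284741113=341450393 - 626191506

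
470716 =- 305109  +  775825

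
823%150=73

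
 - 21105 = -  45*469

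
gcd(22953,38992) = 1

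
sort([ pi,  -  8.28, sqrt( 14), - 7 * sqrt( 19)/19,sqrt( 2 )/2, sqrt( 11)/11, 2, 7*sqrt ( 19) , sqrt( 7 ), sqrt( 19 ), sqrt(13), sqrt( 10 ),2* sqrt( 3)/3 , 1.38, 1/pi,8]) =[ - 8.28, - 7*sqrt(19)/19,sqrt( 11)/11, 1/pi, sqrt (2)/2, 2*sqrt( 3) /3, 1.38,2, sqrt( 7),pi, sqrt(10),sqrt( 13) , sqrt ( 14) , sqrt( 19 ), 8 , 7*sqrt( 19)]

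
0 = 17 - 17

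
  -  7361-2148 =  - 9509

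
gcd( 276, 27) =3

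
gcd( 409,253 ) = 1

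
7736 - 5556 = 2180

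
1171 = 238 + 933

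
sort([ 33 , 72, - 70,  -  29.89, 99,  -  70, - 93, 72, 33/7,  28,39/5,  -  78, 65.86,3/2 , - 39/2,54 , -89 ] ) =[ - 93 , - 89, - 78, - 70,-70, - 29.89, - 39/2,  3/2, 33/7,  39/5, 28, 33, 54, 65.86, 72, 72, 99 ]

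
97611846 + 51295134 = 148906980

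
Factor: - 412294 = -2^1*211^1*977^1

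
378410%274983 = 103427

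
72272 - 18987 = 53285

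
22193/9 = 22193/9 = 2465.89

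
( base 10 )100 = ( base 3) 10201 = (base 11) 91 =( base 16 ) 64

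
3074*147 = 451878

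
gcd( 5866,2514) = 838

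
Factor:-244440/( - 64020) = 2^1 * 3^1*7^1*11^( - 1)=42/11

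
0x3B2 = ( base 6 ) 4214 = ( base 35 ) R1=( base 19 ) 2BF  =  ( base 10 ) 946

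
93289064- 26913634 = 66375430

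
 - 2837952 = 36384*(-78)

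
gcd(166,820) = 2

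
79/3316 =79/3316 = 0.02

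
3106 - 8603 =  - 5497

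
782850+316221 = 1099071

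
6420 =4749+1671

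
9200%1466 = 404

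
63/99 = 7/11=0.64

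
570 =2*285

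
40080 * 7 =280560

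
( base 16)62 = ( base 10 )98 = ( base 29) 3b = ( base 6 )242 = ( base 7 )200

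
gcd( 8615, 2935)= 5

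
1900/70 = 190/7 = 27.14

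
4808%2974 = 1834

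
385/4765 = 77/953 = 0.08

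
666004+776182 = 1442186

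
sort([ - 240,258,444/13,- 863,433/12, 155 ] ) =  [ - 863, - 240,444/13, 433/12,155,258] 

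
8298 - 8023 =275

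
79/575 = 79/575 = 0.14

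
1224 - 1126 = 98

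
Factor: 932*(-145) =-135140 = -2^2 * 5^1*29^1*233^1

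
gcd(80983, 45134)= 1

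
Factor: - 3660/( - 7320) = 1/2 = 2^(-1 )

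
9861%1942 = 151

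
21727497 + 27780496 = 49507993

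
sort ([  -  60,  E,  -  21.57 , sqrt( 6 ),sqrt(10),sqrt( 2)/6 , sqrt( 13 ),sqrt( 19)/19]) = [ - 60,- 21.57,sqrt( 19)/19, sqrt( 2)/6, sqrt( 6),E,sqrt( 10), sqrt (13 ) ]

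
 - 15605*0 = 0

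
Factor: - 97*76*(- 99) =2^2* 3^2*11^1*19^1*97^1 = 729828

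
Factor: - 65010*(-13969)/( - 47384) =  - 454062345/23692 = -2^( - 2)*3^1*5^1*11^1*61^1*197^1*229^1*5923^( - 1) 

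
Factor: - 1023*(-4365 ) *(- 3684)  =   - 2^2 *3^4*5^1  *11^1 * 31^1*97^1*307^1=- 16450515180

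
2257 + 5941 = 8198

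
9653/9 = 9653/9 =1072.56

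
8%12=8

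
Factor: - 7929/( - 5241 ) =3^1*881^1*1747^ ( - 1) = 2643/1747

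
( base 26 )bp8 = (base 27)b2l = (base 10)8094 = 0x1f9e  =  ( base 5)224334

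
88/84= 1 + 1/21 = 1.05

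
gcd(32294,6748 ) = 482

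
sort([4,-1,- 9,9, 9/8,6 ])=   [ - 9,  -  1,9/8,4, 6, 9]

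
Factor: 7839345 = 3^1*5^1 * 522623^1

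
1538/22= 769/11= 69.91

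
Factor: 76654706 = 2^1*38327353^1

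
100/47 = 100/47 = 2.13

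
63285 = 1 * 63285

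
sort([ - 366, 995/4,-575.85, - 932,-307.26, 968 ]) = [- 932, - 575.85,-366, - 307.26, 995/4,  968]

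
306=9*34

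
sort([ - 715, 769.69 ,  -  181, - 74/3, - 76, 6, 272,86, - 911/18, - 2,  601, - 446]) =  [ - 715, - 446, - 181,  -  76, - 911/18, - 74/3,  -  2, 6,86, 272,601 , 769.69]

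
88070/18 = 4892 + 7/9 = 4892.78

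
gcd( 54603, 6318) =9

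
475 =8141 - 7666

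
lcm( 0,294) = 0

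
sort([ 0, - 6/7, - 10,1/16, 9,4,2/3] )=[ - 10, - 6/7,0,1/16,  2/3, 4,  9] 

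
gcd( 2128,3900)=4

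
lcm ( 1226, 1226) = 1226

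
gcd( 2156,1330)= 14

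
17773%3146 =2043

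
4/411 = 4/411 = 0.01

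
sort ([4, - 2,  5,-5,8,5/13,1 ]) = [-5,-2,5/13  ,  1 , 4,5, 8] 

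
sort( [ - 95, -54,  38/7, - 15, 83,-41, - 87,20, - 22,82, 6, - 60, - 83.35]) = [-95, - 87,-83.35, - 60,-54, - 41,- 22, - 15,38/7,6,20,82,83]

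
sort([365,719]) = [ 365, 719]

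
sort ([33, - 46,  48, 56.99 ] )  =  [ - 46,33, 48, 56.99 ] 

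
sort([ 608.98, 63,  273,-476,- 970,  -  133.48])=[ - 970,-476, -133.48,63,273 , 608.98]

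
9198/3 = 3066   =  3066.00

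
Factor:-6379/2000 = -2^( - 4)*5^ (  -  3)*6379^1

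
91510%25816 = 14062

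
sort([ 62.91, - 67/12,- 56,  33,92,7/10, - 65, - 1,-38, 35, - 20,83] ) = [  -  65, - 56, -38, - 20, - 67/12,-1,7/10, 33, 35, 62.91 , 83, 92 ]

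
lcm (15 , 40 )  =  120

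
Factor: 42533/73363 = 42533^1 * 73363^( - 1)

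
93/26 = 3+15/26=   3.58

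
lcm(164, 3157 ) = 12628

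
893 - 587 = 306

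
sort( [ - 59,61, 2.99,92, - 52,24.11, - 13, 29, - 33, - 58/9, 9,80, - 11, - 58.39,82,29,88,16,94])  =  [ -59, - 58.39, - 52, - 33, - 13, - 11, - 58/9,2.99, 9,16,24.11, 29,29 , 61,80,82,88,92,94]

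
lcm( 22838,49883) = 1895554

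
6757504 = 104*64976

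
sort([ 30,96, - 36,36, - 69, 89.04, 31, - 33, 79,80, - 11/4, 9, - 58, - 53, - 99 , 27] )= [ - 99, - 69, - 58, - 53, -36, - 33, - 11/4,9, 27, 30, 31,36, 79, 80, 89.04, 96 ] 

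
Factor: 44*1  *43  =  1892 = 2^2*11^1*43^1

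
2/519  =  2/519 = 0.00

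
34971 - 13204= 21767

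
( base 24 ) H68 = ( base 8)23330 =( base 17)206G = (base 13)46ac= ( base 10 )9944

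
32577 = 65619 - 33042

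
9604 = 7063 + 2541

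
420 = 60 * 7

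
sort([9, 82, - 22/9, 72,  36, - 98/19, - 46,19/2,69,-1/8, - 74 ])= [-74, - 46, - 98/19, - 22/9, - 1/8,9 , 19/2,36 , 69,72,82]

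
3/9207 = 1/3069 = 0.00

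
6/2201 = 6/2201 = 0.00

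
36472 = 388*94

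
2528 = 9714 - 7186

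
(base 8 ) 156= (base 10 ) 110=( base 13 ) 86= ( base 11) a0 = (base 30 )3k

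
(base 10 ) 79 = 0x4F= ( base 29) 2l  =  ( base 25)34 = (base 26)31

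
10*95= 950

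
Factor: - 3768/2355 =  - 8/5 = - 2^3*5^( - 1) 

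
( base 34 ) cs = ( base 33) d7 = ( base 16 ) 1b4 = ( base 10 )436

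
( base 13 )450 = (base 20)1H1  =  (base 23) 195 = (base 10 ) 741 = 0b1011100101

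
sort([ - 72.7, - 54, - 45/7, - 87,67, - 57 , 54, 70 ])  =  [ - 87, - 72.7, - 57,-54, - 45/7, 54,67, 70 ]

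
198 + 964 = 1162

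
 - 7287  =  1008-8295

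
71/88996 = 71/88996 = 0.00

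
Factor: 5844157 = 11^1*531287^1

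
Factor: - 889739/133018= - 2^( - 1 )*37^1* 139^1*173^1*66509^(-1 )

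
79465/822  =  79465/822 = 96.67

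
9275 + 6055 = 15330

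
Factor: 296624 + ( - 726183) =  - 13^1 * 173^1 * 191^1 = -429559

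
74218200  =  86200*861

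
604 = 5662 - 5058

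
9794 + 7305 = 17099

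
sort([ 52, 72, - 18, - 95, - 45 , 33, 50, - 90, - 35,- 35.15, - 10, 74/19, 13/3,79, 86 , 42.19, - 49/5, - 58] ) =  [ - 95, - 90,- 58,-45, - 35.15, - 35  , - 18 , - 10, - 49/5,74/19, 13/3, 33, 42.19, 50, 52,72, 79, 86]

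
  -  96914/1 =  - 96914 = - 96914.00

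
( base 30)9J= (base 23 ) CD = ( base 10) 289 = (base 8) 441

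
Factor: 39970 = 2^1*5^1*7^1*571^1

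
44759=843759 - 799000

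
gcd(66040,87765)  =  5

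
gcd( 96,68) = 4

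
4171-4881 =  -710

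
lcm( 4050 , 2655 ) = 238950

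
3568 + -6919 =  - 3351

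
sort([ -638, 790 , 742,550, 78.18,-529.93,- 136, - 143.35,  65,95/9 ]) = [ - 638 , - 529.93,-143.35, - 136, 95/9, 65, 78.18 , 550, 742,  790 ]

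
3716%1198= 122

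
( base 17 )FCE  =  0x11C9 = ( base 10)4553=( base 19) cbc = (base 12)2775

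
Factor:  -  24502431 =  - 3^1*31^1*487^1*541^1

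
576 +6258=6834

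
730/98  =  7 + 22/49=7.45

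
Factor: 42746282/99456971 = 2^1*23^1 * 79^(  -  1)* 281^1 * 881^( - 1)*1429^( - 1) *3307^1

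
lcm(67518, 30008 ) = 270072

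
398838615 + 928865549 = 1327704164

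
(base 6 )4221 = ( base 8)1665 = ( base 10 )949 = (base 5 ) 12244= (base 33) sp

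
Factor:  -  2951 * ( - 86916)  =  2^2*3^1*13^1 *227^1 * 7243^1= 256489116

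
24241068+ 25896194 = 50137262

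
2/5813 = 2/5813=   0.00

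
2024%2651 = 2024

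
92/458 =46/229 =0.20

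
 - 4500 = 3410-7910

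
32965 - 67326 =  - 34361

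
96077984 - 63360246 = 32717738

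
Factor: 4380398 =2^1*11^1* 199109^1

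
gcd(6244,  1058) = 2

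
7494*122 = 914268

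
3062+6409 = 9471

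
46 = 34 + 12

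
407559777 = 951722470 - 544162693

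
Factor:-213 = -3^1*71^1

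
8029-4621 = 3408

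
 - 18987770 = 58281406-77269176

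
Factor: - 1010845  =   - 5^1*11^1*18379^1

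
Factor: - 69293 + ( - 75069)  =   - 144362  =  -  2^1*19^1*29^1*131^1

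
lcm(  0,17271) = 0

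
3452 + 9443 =12895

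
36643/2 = 18321 + 1/2 = 18321.50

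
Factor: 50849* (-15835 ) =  - 5^1*3167^1*50849^1 = - 805193915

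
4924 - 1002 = 3922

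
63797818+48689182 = 112487000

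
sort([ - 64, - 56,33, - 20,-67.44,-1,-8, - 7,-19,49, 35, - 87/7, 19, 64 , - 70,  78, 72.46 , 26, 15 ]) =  [  -  70, - 67.44, - 64, - 56, - 20,-19,-87/7 , - 8, - 7, - 1, 15, 19, 26 , 33, 35, 49, 64,  72.46,78]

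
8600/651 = 8600/651 = 13.21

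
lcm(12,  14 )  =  84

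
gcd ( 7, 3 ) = 1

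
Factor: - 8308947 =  - 3^1 * 19^1*145771^1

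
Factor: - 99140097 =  - 3^1* 7^1*23^1*83^1*2473^1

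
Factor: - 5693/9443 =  - 7^( - 1 )*19^( - 1 )*71^( -1)*5693^1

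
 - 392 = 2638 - 3030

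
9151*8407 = 76932457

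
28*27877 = 780556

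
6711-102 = 6609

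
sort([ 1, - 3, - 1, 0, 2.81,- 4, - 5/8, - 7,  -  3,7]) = [- 7, - 4, - 3,-3, - 1,- 5/8,  0, 1,  2.81,  7 ] 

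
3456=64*54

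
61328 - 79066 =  - 17738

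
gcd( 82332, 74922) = 6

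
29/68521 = 29/68521= 0.00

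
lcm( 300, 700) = 2100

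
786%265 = 256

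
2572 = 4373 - 1801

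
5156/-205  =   -26+174/205=-25.15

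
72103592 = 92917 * 776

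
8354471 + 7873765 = 16228236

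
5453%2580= 293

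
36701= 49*749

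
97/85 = 97/85 = 1.14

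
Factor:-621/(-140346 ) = 1/226 = 2^( - 1)* 113^(-1)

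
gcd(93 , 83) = 1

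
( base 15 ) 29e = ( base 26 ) n1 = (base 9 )735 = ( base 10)599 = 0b1001010111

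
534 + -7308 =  - 6774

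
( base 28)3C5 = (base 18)85B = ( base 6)20245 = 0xa85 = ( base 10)2693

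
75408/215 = 350+158/215=   350.73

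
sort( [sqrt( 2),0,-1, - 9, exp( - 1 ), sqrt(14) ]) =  [ - 9, - 1,0, exp( - 1) , sqrt(2), sqrt(14)]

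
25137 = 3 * 8379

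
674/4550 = 337/2275 = 0.15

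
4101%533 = 370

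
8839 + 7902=16741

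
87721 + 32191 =119912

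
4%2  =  0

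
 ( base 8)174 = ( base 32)3S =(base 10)124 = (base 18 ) 6G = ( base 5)444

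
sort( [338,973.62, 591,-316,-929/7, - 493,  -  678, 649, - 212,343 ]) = [-678,-493,  -  316, - 212, - 929/7, 338,343 , 591,649, 973.62 ] 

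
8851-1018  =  7833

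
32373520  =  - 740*(  -  43748 )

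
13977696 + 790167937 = 804145633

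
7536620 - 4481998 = 3054622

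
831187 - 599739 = 231448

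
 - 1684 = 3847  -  5531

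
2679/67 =39 + 66/67 = 39.99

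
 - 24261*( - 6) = 145566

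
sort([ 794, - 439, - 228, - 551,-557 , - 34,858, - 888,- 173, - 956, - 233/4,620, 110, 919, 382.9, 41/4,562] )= [-956, - 888 , - 557 ,-551, - 439, - 228, - 173, - 233/4 , - 34,41/4, 110 , 382.9, 562,620, 794,858,919 ]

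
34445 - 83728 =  - 49283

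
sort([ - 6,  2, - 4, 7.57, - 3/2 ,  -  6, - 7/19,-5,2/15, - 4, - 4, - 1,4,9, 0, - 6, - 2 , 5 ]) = [ - 6, - 6, - 6, - 5,  -  4, - 4,  -  4, - 2,  -  3/2, - 1, - 7/19,0, 2/15,  2, 4,5, 7.57,9] 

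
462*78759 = 36386658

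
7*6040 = 42280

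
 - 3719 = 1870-5589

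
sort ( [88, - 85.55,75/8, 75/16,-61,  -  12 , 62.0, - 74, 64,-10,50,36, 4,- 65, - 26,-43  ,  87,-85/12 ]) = [ - 85.55,-74, - 65,-61, - 43, - 26, - 12, - 10 ,  -  85/12, 4 , 75/16,75/8,36,50,62.0,  64,87 , 88]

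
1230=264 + 966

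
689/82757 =689/82757 = 0.01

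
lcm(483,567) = 13041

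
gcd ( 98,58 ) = 2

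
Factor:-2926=  -  2^1*7^1*11^1 * 19^1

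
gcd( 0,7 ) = 7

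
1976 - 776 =1200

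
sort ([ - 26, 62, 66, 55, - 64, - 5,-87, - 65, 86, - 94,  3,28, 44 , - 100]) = [ - 100, - 94, - 87, - 65, - 64, - 26, - 5,3, 28,44,55,62, 66, 86] 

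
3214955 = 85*37823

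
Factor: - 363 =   -  3^1 *11^2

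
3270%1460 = 350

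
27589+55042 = 82631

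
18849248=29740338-10891090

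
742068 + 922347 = 1664415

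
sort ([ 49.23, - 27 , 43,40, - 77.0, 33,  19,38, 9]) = [  -  77.0 , -27,9, 19 , 33,38,  40,43,  49.23]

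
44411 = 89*499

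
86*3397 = 292142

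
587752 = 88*6679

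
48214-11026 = 37188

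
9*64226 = 578034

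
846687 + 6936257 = 7782944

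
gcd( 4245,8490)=4245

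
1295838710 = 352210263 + 943628447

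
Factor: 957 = 3^1*11^1*29^1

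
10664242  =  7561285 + 3102957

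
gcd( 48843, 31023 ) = 81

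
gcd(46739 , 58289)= 77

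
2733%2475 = 258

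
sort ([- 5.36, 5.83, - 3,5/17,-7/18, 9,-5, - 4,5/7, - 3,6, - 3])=[ - 5.36, - 5,-4, - 3,  -  3,-3, - 7/18, 5/17,5/7,5.83, 6,9 ]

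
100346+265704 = 366050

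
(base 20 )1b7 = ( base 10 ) 627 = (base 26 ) O3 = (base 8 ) 1163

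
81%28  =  25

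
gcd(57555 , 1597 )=1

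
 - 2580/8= - 645/2= -322.50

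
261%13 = 1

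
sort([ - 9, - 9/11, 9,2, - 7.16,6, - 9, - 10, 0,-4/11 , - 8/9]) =[ - 10, - 9 , - 9, - 7.16, - 8/9,  -  9/11, - 4/11 , 0,2, 6, 9]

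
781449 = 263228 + 518221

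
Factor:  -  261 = - 3^2*29^1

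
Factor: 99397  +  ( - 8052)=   91345 = 5^1*18269^1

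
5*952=4760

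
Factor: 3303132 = 2^2  *  3^1 * 7^1*39323^1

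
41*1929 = 79089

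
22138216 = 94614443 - 72476227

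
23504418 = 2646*8883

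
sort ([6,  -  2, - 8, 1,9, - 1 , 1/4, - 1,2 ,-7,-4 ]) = [  -  8,-7, - 4,  -  2, - 1,-1, 1/4,1,2, 6, 9]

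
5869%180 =109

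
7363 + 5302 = 12665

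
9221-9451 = - 230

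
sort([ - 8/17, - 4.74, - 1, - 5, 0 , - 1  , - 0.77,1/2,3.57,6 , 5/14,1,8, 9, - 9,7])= [ - 9, - 5, - 4.74, - 1,-1,- 0.77, - 8/17, 0,  5/14,1/2,  1,3.57,6, 7, 8,9 ] 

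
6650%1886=992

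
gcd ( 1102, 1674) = 2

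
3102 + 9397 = 12499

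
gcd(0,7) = 7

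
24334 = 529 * 46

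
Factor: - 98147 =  - 7^2*2003^1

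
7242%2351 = 189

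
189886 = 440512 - 250626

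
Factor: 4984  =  2^3 * 7^1*89^1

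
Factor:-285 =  - 3^1*5^1*19^1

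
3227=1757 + 1470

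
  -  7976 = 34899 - 42875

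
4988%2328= 332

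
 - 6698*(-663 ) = 4440774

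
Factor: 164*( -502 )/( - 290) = 2^2* 5^( - 1 )*29^( - 1)*41^1*251^1 = 41164/145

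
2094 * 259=542346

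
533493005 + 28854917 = 562347922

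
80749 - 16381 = 64368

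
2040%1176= 864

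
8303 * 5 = 41515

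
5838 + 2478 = 8316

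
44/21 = 2 + 2/21 = 2.10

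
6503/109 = 59 + 72/109 = 59.66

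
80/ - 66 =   -  2 + 26/33 = - 1.21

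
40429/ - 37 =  -1093 + 12/37 = - 1092.68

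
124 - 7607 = -7483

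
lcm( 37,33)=1221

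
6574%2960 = 654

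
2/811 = 2/811= 0.00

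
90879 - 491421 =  - 400542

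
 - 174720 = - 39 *4480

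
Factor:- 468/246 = -78/41 = -2^1 * 3^1*13^1*41^ ( - 1 ) 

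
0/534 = 0 = 0.00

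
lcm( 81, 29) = 2349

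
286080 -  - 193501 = 479581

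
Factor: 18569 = 31^1*599^1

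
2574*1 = 2574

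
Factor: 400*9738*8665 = 2^5*3^2*5^3*541^1*1733^1 =33751908000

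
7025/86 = 81 + 59/86 =81.69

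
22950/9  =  2550 = 2550.00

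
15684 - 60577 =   -  44893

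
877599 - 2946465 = - 2068866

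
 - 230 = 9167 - 9397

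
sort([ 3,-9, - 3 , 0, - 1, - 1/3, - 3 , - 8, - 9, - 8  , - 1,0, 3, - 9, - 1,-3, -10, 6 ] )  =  [ - 10, - 9, - 9,-9, - 8, - 8, - 3, -3, - 3, -1, - 1,-1, - 1/3, 0,0, 3, 3,6] 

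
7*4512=31584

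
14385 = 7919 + 6466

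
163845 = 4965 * 33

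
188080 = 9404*20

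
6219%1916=471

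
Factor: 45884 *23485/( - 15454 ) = - 538792870/7727=- 2^1* 5^1*7^1*11^1*61^1*7727^(  -  1 )*11471^1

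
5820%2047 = 1726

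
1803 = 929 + 874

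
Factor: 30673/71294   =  2^(-1)*37^1*43^( - 1) = 37/86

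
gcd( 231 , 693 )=231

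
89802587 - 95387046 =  - 5584459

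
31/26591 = 31/26591 = 0.00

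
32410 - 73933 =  - 41523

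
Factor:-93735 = -3^2*5^1*2083^1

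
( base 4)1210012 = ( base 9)8707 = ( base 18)11DG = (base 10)6406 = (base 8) 14406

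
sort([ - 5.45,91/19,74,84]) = [ - 5.45, 91/19,  74,84]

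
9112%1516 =16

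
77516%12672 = 1484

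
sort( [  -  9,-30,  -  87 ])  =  [ - 87, - 30,-9 ]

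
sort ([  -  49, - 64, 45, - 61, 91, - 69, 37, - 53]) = [ - 69, - 64, - 61, - 53, - 49, 37,  45,91 ]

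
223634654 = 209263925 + 14370729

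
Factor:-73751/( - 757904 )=2^( - 4)*7^( -1)*67^(-1)*101^( - 1)*73751^1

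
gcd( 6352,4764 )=1588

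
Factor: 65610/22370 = 6561/2237=   3^8*2237^ ( - 1 )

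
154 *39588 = 6096552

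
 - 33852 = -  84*403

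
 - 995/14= - 72+13/14  =  - 71.07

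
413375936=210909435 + 202466501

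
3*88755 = 266265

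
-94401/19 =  - 4969 + 10/19 = - 4968.47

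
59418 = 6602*9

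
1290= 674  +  616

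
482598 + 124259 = 606857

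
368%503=368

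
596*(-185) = -110260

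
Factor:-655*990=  - 2^1*3^2*5^2*11^1*131^1   =  - 648450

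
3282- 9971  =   - 6689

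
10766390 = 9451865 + 1314525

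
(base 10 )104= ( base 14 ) 76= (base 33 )35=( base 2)1101000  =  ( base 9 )125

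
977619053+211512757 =1189131810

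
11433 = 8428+3005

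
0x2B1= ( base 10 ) 689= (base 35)jo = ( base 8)1261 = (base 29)NM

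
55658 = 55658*1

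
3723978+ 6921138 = 10645116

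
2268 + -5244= - 2976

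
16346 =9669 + 6677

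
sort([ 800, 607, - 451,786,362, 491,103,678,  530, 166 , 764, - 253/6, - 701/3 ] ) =[ - 451,- 701/3, - 253/6,103,166,362, 491, 530,  607,678,764,  786,800]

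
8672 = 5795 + 2877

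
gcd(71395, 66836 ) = 1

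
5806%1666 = 808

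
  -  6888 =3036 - 9924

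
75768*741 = 56144088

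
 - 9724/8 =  - 2431/2 = - 1215.50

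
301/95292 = 301/95292  =  0.00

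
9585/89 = 9585/89 = 107.70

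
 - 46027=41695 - 87722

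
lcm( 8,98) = 392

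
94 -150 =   -  56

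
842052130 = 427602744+414449386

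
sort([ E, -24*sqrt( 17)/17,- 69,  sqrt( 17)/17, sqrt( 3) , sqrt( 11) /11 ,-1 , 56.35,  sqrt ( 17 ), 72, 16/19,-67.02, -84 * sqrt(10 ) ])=[-84*sqrt( 10) , - 69,-67.02, - 24*sqrt( 17 )/17, - 1 , sqrt( 17)/17 , sqrt( 11 ) /11 , 16/19,sqrt( 3 ), E,sqrt( 17 ), 56.35 , 72]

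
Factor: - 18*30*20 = -2^4*3^3*5^2 = - 10800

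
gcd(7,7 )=7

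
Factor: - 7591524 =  -2^2*3^1 * 632627^1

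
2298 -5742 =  - 3444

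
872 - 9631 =-8759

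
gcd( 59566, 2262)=754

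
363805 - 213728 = 150077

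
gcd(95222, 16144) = 2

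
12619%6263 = 93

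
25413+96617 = 122030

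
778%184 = 42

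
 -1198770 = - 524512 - 674258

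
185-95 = 90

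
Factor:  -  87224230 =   -  2^1* 5^1*8722423^1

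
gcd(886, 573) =1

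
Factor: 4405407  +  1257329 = 5662736 = 2^4*353921^1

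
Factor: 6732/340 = 99/5=3^2*5^( - 1 )*11^1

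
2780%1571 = 1209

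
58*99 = 5742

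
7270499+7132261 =14402760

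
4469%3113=1356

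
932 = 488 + 444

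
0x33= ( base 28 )1N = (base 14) 39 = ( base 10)51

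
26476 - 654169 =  - 627693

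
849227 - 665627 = 183600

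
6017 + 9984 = 16001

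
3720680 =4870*764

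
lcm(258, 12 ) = 516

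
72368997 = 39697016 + 32671981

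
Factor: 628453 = 7^1 * 89779^1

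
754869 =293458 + 461411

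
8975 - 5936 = 3039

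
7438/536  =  3719/268 = 13.88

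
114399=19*6021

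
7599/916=8 +271/916=8.30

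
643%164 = 151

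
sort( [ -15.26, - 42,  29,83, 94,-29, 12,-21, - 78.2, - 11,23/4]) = [ - 78.2, -42,-29, - 21, - 15.26, - 11,23/4,12,29,83, 94] 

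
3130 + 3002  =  6132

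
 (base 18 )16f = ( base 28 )fr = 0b110111111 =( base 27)gf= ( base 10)447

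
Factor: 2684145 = 3^1* 5^1*127^1 * 1409^1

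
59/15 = 3 + 14/15  =  3.93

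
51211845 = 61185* 837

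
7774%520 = 494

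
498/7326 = 83/1221 = 0.07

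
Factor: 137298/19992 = 467/68 = 2^( -2)*17^ ( - 1) * 467^1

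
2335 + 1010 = 3345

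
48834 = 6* 8139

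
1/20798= 1/20798 = 0.00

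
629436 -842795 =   -  213359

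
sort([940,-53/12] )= [ - 53/12,940 ] 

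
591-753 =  - 162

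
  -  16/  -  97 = 16/97 =0.16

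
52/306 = 26/153 = 0.17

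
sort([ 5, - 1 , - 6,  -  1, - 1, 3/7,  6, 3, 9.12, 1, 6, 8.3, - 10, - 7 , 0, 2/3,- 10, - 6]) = [ - 10, - 10, - 7, - 6, - 6, - 1, - 1, - 1, 0,3/7,2/3,1,3, 5, 6,6, 8.3, 9.12] 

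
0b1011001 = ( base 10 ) 89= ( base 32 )2p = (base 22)41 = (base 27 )38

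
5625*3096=17415000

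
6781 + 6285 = 13066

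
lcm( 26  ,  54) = 702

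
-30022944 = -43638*688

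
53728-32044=21684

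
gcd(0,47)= 47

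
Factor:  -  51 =- 3^1*17^1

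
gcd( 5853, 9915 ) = 3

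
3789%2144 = 1645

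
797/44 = 797/44 = 18.11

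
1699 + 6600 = 8299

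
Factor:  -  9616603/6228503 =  - 19^1*29^1*31^1 * 563^1 * 6228503^ ( - 1)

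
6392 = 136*47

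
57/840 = 19/280 = 0.07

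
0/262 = 0 = 0.00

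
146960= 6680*22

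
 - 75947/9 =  - 8439+4/9 = -8438.56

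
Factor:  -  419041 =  - 7^1*59863^1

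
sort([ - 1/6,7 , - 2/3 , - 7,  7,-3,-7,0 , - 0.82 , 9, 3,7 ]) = [-7, - 7, - 3 , -0.82,-2/3, - 1/6, 0, 3 , 7,  7 , 7 , 9 ]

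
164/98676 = 41/24669 = 0.00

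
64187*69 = 4428903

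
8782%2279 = 1945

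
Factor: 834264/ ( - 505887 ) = -278088/168629 = - 2^3 * 3^1 * 11587^1*168629^ ( - 1 ) 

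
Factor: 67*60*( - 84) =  - 2^4*3^2*5^1*7^1*67^1 =-337680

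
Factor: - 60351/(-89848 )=2^( - 3) * 3^1*11^( - 1)*1021^( - 1)*20117^1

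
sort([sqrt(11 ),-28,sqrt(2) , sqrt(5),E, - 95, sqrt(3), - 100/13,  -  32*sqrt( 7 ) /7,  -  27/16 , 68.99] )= [ - 95, - 28, - 32* sqrt ( 7) /7, - 100/13,-27/16, sqrt( 2 ),sqrt( 3), sqrt( 5 ),E , sqrt(11 ), 68.99]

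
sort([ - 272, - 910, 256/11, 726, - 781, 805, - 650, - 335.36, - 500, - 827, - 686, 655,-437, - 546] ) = [ - 910, - 827,-781, - 686,-650, - 546, - 500, - 437, - 335.36, - 272, 256/11, 655, 726, 805 ]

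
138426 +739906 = 878332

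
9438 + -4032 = 5406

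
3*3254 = 9762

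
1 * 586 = 586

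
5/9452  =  5/9452 = 0.00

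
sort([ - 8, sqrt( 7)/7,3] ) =[ - 8, sqrt(7)/7, 3] 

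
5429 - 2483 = 2946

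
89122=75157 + 13965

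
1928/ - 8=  - 241/1 = -241.00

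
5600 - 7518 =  - 1918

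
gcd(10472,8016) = 8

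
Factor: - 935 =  - 5^1*11^1*17^1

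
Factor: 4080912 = 2^4*3^1 * 11^1* 59^1 * 131^1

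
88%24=16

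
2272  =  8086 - 5814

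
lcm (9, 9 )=9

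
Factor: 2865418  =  2^1*17^1 * 71^1*1187^1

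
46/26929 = 46/26929 = 0.00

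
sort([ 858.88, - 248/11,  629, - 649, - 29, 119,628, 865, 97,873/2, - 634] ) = [ - 649, - 634,- 29 ,- 248/11, 97, 119,873/2,  628, 629,  858.88,865 ]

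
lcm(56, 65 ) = 3640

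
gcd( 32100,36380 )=2140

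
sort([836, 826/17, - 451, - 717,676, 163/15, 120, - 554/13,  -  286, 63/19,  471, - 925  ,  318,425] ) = [- 925, - 717, -451, - 286, - 554/13, 63/19, 163/15,826/17,120,  318, 425,471 , 676,  836 ]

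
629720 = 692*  910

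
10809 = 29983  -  19174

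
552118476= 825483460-273364984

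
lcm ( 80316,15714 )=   722844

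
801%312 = 177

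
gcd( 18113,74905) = 1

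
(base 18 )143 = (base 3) 112210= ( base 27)el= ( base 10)399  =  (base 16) 18f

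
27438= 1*27438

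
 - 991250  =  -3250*305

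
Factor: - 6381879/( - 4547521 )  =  3^1*7^1*11^ ( - 1)*23^1*73^1*181^1  *  413411^( - 1)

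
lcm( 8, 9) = 72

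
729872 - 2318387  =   - 1588515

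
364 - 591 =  - 227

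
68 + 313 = 381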